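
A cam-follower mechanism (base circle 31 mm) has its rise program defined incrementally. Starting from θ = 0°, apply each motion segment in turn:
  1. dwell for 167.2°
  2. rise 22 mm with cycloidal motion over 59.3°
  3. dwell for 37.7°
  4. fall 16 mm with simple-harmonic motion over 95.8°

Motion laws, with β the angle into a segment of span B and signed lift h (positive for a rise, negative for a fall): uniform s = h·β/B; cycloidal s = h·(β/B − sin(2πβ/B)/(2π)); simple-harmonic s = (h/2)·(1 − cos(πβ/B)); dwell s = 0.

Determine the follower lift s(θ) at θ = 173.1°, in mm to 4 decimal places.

seg 1 [0°–167.2°] dwell: s stays 0.0000
seg 2 [167.2°–226.5°] cycloidal, h=22: θ=173.1° here. β=5.9, B=59.3. 22·(0.0995 − sin(2π·0.0995)/(2π)) = 0.1398 → s = 0.1398

0.1398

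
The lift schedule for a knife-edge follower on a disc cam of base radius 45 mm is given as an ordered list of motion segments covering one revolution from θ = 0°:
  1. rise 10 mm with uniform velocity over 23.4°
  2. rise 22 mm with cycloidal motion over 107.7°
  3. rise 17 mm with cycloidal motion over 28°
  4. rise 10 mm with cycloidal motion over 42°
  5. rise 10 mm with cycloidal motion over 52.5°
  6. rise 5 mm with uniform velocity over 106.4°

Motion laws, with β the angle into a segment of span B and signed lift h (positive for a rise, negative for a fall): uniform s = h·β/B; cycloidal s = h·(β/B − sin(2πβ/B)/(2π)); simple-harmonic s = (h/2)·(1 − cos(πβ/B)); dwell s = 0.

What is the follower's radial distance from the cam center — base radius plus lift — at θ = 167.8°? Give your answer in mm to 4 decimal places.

seg 1 [0°–23.4°] uniform, h=10: full span → s += 10 → s = 10.0000
seg 2 [23.4°–131.1°] cycloidal, h=22: full span → s += 22 → s = 32.0000
seg 3 [131.1°–159.1°] cycloidal, h=17: full span → s += 17 → s = 49.0000
seg 4 [159.1°–201.1°] cycloidal, h=10: θ=167.8° here. β=8.7, B=42. 10·(0.2071 − sin(2π·0.2071)/(2π)) = 0.5372 → s = 49.5372
radial distance = base radius + s = 45 + 49.5372 = 94.5372

94.5372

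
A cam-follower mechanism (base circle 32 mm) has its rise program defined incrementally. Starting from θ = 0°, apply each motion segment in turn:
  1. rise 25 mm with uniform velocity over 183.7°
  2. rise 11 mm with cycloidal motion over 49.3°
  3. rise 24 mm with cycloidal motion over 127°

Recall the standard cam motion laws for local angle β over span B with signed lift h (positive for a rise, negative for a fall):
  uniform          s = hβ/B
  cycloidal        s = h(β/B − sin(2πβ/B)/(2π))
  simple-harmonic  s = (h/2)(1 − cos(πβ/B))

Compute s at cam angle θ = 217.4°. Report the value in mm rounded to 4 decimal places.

seg 1 [0°–183.7°] uniform, h=25: full span → s += 25 → s = 25.0000
seg 2 [183.7°–233°] cycloidal, h=11: θ=217.4° here. β=33.7, B=49.3. 11·(0.6836 − sin(2π·0.6836)/(2π)) = 9.1197 → s = 34.1197

34.1197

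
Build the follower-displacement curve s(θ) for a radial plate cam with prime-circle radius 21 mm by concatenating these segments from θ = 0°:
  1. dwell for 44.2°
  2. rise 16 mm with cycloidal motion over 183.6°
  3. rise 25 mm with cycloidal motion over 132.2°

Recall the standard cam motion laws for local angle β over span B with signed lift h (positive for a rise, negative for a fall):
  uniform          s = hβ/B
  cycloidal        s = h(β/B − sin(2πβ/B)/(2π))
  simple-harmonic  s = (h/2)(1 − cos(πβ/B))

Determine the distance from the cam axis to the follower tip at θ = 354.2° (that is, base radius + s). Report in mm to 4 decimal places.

seg 1 [0°–44.2°] dwell: s stays 0.0000
seg 2 [44.2°–227.8°] cycloidal, h=16: full span → s += 16 → s = 16.0000
seg 3 [227.8°–360°] cycloidal, h=25: θ=354.2° here. β=126.4, B=132.2. 25·(0.9561 − sin(2π·0.9561)/(2π)) = 24.9862 → s = 40.9862
radial distance = base radius + s = 21 + 40.9862 = 61.9862

61.9862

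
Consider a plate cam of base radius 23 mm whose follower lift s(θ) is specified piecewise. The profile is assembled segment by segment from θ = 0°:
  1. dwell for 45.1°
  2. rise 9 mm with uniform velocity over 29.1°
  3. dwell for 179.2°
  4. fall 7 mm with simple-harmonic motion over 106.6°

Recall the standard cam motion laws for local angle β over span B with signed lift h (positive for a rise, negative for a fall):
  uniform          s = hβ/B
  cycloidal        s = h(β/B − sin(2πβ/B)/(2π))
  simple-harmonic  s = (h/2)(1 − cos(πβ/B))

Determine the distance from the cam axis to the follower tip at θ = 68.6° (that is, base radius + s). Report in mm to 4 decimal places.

seg 1 [0°–45.1°] dwell: s stays 0.0000
seg 2 [45.1°–74.2°] uniform, h=9: θ=68.6° here. β=23.5, B=29.1. 9·23.5/29.1 = 7.2680 → s = 7.2680
radial distance = base radius + s = 23 + 7.2680 = 30.2680

30.2680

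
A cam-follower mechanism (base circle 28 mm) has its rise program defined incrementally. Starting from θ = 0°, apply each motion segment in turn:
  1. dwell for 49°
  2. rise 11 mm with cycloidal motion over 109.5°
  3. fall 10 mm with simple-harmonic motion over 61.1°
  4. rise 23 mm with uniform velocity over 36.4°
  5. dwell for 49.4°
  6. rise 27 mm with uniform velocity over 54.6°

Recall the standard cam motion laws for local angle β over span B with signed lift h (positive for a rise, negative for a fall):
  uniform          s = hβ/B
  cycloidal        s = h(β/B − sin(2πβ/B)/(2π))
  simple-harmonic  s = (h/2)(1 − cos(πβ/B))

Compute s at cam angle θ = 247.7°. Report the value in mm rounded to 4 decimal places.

seg 1 [0°–49°] dwell: s stays 0.0000
seg 2 [49°–158.5°] cycloidal, h=11: full span → s += 11 → s = 11.0000
seg 3 [158.5°–219.6°] simple-harmonic, h=-10: full span → s += -10 → s = 1.0000
seg 4 [219.6°–256°] uniform, h=23: θ=247.7° here. β=28.1, B=36.4. 23·28.1/36.4 = 17.7555 → s = 18.7555

18.7555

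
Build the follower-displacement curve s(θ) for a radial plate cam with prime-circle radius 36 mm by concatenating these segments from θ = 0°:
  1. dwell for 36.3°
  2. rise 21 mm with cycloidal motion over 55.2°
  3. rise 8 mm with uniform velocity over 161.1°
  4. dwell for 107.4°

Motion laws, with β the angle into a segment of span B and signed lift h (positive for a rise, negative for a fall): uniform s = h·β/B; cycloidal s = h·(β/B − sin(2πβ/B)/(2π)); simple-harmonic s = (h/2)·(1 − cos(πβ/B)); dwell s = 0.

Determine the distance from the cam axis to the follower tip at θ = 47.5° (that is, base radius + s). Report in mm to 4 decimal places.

seg 1 [0°–36.3°] dwell: s stays 0.0000
seg 2 [36.3°–91.5°] cycloidal, h=21: θ=47.5° here. β=11.2, B=55.2. 21·(0.2029 − sin(2π·0.2029)/(2π)) = 1.0639 → s = 1.0639
radial distance = base radius + s = 36 + 1.0639 = 37.0639

37.0639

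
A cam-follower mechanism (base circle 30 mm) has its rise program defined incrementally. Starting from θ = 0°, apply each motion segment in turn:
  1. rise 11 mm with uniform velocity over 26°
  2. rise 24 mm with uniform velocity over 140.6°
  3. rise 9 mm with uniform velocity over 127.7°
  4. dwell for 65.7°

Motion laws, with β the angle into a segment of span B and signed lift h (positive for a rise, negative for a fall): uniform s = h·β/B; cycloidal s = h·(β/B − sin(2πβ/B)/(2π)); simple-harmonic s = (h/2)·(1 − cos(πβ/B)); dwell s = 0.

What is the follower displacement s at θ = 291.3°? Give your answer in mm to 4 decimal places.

seg 1 [0°–26°] uniform, h=11: full span → s += 11 → s = 11.0000
seg 2 [26°–166.6°] uniform, h=24: full span → s += 24 → s = 35.0000
seg 3 [166.6°–294.3°] uniform, h=9: θ=291.3° here. β=124.7, B=127.7. 9·124.7/127.7 = 8.7886 → s = 43.7886

43.7886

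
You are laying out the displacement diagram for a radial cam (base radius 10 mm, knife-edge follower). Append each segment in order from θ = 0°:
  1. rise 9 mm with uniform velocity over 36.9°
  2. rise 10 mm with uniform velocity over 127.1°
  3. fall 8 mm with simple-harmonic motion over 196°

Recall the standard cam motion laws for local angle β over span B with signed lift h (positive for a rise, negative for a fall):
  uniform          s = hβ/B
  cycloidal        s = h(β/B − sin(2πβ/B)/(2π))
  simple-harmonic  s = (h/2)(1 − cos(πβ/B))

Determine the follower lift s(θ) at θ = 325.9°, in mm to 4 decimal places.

seg 1 [0°–36.9°] uniform, h=9: full span → s += 9 → s = 9.0000
seg 2 [36.9°–164°] uniform, h=10: full span → s += 10 → s = 19.0000
seg 3 [164°–360°] simple-harmonic, h=-8: θ=325.9° here. β=161.9, B=196. -8/2·(1 − cos(π·0.8260)) = -7.4172 → s = 11.5828

11.5828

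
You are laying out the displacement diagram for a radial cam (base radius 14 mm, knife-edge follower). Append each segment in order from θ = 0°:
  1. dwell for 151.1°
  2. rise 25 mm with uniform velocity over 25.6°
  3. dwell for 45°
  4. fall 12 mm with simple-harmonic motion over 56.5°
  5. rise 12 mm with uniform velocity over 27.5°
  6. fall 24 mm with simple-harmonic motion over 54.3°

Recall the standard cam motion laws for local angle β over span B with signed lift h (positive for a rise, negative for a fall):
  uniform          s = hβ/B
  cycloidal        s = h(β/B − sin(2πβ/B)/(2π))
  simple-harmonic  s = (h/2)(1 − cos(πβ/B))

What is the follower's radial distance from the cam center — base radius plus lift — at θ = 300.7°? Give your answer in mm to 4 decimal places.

seg 1 [0°–151.1°] dwell: s stays 0.0000
seg 2 [151.1°–176.7°] uniform, h=25: full span → s += 25 → s = 25.0000
seg 3 [176.7°–221.7°] dwell: s stays 25.0000
seg 4 [221.7°–278.2°] simple-harmonic, h=-12: full span → s += -12 → s = 13.0000
seg 5 [278.2°–305.7°] uniform, h=12: θ=300.7° here. β=22.5, B=27.5. 12·22.5/27.5 = 9.8182 → s = 22.8182
radial distance = base radius + s = 14 + 22.8182 = 36.8182

36.8182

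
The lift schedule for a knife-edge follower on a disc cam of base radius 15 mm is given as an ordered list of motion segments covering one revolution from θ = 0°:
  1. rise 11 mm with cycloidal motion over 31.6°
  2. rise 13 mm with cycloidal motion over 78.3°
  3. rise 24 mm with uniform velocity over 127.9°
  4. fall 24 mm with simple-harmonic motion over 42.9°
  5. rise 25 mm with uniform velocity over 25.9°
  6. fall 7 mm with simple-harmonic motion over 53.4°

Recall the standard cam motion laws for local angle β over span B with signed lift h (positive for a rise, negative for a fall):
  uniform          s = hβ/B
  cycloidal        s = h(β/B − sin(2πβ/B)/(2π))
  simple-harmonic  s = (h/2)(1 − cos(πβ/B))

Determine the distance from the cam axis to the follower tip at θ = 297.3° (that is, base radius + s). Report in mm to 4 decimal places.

seg 1 [0°–31.6°] cycloidal, h=11: full span → s += 11 → s = 11.0000
seg 2 [31.6°–109.9°] cycloidal, h=13: full span → s += 13 → s = 24.0000
seg 3 [109.9°–237.8°] uniform, h=24: full span → s += 24 → s = 48.0000
seg 4 [237.8°–280.7°] simple-harmonic, h=-24: full span → s += -24 → s = 24.0000
seg 5 [280.7°–306.6°] uniform, h=25: θ=297.3° here. β=16.6, B=25.9. 25·16.6/25.9 = 16.0232 → s = 40.0232
radial distance = base radius + s = 15 + 40.0232 = 55.0232

55.0232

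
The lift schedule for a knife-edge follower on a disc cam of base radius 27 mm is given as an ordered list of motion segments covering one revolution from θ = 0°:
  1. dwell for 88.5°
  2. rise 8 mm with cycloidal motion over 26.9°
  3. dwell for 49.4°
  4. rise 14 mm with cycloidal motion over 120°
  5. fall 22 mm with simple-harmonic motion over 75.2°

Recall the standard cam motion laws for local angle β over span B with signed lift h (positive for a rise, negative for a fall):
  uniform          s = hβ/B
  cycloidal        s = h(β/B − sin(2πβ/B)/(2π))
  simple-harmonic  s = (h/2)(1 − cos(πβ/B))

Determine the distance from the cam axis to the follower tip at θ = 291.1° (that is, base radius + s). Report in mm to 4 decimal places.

seg 1 [0°–88.5°] dwell: s stays 0.0000
seg 2 [88.5°–115.4°] cycloidal, h=8: full span → s += 8 → s = 8.0000
seg 3 [115.4°–164.8°] dwell: s stays 8.0000
seg 4 [164.8°–284.8°] cycloidal, h=14: full span → s += 14 → s = 22.0000
seg 5 [284.8°–360°] simple-harmonic, h=-22: θ=291.1° here. β=6.3, B=75.2. -22/2·(1 − cos(π·0.0838)) = -0.3788 → s = 21.6212
radial distance = base radius + s = 27 + 21.6212 = 48.6212

48.6212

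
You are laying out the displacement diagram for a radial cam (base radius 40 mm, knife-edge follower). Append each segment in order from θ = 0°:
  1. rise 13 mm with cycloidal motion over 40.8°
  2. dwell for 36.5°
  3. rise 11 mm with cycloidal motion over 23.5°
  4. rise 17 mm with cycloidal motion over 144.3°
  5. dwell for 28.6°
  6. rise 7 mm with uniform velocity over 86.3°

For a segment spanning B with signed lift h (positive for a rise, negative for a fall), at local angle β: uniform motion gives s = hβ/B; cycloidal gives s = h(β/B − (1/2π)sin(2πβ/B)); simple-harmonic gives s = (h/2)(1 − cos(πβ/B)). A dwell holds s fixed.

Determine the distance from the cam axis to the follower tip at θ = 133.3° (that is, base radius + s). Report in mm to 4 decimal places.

seg 1 [0°–40.8°] cycloidal, h=13: full span → s += 13 → s = 13.0000
seg 2 [40.8°–77.3°] dwell: s stays 13.0000
seg 3 [77.3°–100.8°] cycloidal, h=11: full span → s += 11 → s = 24.0000
seg 4 [100.8°–245.1°] cycloidal, h=17: θ=133.3° here. β=32.5, B=144.3. 17·(0.2252 − sin(2π·0.2252)/(2π)) = 1.1559 → s = 25.1559
radial distance = base radius + s = 40 + 25.1559 = 65.1559

65.1559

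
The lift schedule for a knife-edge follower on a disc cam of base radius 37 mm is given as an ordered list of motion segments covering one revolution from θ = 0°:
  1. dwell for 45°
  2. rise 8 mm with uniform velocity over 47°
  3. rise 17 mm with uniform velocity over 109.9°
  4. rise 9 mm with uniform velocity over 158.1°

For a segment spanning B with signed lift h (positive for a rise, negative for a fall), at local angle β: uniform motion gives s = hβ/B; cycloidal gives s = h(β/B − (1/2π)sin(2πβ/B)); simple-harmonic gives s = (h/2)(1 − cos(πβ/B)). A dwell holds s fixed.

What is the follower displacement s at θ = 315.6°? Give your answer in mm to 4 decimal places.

seg 1 [0°–45°] dwell: s stays 0.0000
seg 2 [45°–92°] uniform, h=8: full span → s += 8 → s = 8.0000
seg 3 [92°–201.9°] uniform, h=17: full span → s += 17 → s = 25.0000
seg 4 [201.9°–360°] uniform, h=9: θ=315.6° here. β=113.7, B=158.1. 9·113.7/158.1 = 6.4725 → s = 31.4725

31.4725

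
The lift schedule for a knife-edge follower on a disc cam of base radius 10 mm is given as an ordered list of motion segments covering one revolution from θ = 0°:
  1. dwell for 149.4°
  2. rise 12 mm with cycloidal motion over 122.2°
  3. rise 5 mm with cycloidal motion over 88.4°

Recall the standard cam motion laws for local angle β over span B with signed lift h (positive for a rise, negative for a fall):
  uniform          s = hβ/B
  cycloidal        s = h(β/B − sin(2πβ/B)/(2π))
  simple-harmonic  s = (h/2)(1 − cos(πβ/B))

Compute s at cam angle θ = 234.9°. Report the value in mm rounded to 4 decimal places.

seg 1 [0°–149.4°] dwell: s stays 0.0000
seg 2 [149.4°–271.6°] cycloidal, h=12: θ=234.9° here. β=85.5, B=122.2. 12·(0.6997 − sin(2π·0.6997)/(2π)) = 10.2112 → s = 10.2112

10.2112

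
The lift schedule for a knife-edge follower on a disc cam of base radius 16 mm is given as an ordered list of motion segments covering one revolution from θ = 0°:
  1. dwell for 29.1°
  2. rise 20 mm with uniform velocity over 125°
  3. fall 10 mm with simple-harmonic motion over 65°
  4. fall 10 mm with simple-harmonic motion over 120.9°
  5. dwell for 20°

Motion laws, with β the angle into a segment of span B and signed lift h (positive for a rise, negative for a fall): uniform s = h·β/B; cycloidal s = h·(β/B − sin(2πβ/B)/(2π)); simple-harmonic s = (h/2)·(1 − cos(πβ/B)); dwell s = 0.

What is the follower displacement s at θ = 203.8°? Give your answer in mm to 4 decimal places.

seg 1 [0°–29.1°] dwell: s stays 0.0000
seg 2 [29.1°–154.1°] uniform, h=20: full span → s += 20 → s = 20.0000
seg 3 [154.1°–219.1°] simple-harmonic, h=-10: θ=203.8° here. β=49.7, B=65. -10/2·(1 − cos(π·0.7646)) = -8.6941 → s = 11.3059

11.3059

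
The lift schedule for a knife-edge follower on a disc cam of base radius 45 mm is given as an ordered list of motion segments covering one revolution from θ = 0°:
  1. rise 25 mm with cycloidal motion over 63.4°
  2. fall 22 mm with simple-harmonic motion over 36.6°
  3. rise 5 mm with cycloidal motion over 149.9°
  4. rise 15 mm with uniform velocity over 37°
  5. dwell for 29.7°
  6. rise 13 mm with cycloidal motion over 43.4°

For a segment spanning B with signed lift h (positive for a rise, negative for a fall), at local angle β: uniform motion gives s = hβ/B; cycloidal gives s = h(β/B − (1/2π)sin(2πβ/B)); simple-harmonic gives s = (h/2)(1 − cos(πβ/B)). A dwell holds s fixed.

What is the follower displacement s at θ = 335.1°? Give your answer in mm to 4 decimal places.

seg 1 [0°–63.4°] cycloidal, h=25: full span → s += 25 → s = 25.0000
seg 2 [63.4°–100°] simple-harmonic, h=-22: full span → s += -22 → s = 3.0000
seg 3 [100°–249.9°] cycloidal, h=5: full span → s += 5 → s = 8.0000
seg 4 [249.9°–286.9°] uniform, h=15: full span → s += 15 → s = 23.0000
seg 5 [286.9°–316.6°] dwell: s stays 23.0000
seg 6 [316.6°–360°] cycloidal, h=13: θ=335.1° here. β=18.5, B=43.4. 13·(0.4263 − sin(2π·0.4263)/(2π)) = 4.6169 → s = 27.6169

27.6169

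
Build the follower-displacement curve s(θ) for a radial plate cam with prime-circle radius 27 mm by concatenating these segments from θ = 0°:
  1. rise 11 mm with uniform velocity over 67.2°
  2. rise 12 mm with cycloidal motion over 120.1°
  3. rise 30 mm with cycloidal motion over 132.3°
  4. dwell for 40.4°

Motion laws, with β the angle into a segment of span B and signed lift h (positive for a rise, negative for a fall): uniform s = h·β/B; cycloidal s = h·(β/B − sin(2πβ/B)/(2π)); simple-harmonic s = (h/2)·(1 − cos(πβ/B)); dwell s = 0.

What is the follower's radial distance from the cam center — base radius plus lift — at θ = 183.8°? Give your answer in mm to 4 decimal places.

seg 1 [0°–67.2°] uniform, h=11: full span → s += 11 → s = 11.0000
seg 2 [67.2°–187.3°] cycloidal, h=12: θ=183.8° here. β=116.6, B=120.1. 12·(0.9709 − sin(2π·0.9709)/(2π)) = 11.9980 → s = 22.9980
radial distance = base radius + s = 27 + 22.9980 = 49.9980

49.9980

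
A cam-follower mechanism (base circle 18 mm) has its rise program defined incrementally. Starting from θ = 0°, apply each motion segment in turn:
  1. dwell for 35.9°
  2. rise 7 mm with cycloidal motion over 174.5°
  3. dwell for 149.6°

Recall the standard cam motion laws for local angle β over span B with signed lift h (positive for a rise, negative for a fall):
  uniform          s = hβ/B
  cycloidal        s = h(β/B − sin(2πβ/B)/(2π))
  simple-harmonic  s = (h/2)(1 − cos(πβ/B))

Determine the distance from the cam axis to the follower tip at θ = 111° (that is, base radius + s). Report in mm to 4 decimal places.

seg 1 [0°–35.9°] dwell: s stays 0.0000
seg 2 [35.9°–210.4°] cycloidal, h=7: θ=111° here. β=75.1, B=174.5. 7·(0.4304 − sin(2π·0.4304)/(2π)) = 2.5406 → s = 2.5406
radial distance = base radius + s = 18 + 2.5406 = 20.5406

20.5406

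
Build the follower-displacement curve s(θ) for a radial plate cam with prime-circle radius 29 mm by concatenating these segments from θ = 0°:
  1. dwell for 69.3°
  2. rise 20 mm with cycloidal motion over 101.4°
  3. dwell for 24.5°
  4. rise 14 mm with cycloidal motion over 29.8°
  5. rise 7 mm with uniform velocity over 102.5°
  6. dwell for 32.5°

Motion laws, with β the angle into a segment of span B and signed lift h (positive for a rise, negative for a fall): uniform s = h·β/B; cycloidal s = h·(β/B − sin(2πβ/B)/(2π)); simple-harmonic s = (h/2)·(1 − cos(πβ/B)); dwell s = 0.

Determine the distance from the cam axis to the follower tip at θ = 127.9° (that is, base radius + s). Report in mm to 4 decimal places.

seg 1 [0°–69.3°] dwell: s stays 0.0000
seg 2 [69.3°–170.7°] cycloidal, h=20: θ=127.9° here. β=58.6, B=101.4. 20·(0.5779 − sin(2π·0.5779)/(2π)) = 13.0549 → s = 13.0549
radial distance = base radius + s = 29 + 13.0549 = 42.0549

42.0549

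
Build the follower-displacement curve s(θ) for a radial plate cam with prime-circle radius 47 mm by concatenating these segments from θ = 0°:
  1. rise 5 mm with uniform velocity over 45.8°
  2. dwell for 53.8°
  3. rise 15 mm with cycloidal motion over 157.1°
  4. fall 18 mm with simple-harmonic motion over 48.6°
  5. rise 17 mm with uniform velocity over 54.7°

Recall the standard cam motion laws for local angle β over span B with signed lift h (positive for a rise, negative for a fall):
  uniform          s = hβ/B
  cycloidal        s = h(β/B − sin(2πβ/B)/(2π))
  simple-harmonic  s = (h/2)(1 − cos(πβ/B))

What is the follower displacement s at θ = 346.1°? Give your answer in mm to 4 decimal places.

seg 1 [0°–45.8°] uniform, h=5: full span → s += 5 → s = 5.0000
seg 2 [45.8°–99.6°] dwell: s stays 5.0000
seg 3 [99.6°–256.7°] cycloidal, h=15: full span → s += 15 → s = 20.0000
seg 4 [256.7°–305.3°] simple-harmonic, h=-18: full span → s += -18 → s = 2.0000
seg 5 [305.3°–360°] uniform, h=17: θ=346.1° here. β=40.8, B=54.7. 17·40.8/54.7 = 12.6801 → s = 14.6801

14.6801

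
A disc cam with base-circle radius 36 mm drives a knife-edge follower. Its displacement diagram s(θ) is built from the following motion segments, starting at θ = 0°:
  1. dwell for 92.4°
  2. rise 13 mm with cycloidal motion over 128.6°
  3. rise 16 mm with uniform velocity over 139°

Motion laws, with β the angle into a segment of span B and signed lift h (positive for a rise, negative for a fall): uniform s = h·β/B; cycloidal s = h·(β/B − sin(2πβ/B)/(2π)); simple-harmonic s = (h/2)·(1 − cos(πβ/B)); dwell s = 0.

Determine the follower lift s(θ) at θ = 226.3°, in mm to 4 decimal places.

seg 1 [0°–92.4°] dwell: s stays 0.0000
seg 2 [92.4°–221°] cycloidal, h=13: full span → s += 13 → s = 13.0000
seg 3 [221°–360°] uniform, h=16: θ=226.3° here. β=5.3, B=139. 16·5.3/139 = 0.6101 → s = 13.6101

13.6101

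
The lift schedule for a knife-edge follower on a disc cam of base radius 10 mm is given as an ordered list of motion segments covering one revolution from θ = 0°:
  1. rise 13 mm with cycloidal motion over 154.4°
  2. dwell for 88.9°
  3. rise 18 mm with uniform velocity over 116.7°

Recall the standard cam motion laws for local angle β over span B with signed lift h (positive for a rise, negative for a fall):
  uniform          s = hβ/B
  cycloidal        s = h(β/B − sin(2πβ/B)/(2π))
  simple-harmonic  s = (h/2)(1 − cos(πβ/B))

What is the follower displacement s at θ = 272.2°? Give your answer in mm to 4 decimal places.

seg 1 [0°–154.4°] cycloidal, h=13: full span → s += 13 → s = 13.0000
seg 2 [154.4°–243.3°] dwell: s stays 13.0000
seg 3 [243.3°–360°] uniform, h=18: θ=272.2° here. β=28.9, B=116.7. 18·28.9/116.7 = 4.4576 → s = 17.4576

17.4576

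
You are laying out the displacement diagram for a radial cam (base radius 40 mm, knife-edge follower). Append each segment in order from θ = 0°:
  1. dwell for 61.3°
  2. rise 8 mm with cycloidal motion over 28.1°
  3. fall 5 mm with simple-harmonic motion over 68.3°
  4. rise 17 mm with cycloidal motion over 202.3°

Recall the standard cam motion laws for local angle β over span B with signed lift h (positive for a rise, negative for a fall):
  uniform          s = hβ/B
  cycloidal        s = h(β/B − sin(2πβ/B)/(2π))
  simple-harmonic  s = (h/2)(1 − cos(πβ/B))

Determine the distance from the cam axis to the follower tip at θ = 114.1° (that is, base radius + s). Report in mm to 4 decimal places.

seg 1 [0°–61.3°] dwell: s stays 0.0000
seg 2 [61.3°–89.4°] cycloidal, h=8: full span → s += 8 → s = 8.0000
seg 3 [89.4°–157.7°] simple-harmonic, h=-5: θ=114.1° here. β=24.7, B=68.3. -5/2·(1 − cos(π·0.3616)) = -1.4472 → s = 6.5528
radial distance = base radius + s = 40 + 6.5528 = 46.5528

46.5528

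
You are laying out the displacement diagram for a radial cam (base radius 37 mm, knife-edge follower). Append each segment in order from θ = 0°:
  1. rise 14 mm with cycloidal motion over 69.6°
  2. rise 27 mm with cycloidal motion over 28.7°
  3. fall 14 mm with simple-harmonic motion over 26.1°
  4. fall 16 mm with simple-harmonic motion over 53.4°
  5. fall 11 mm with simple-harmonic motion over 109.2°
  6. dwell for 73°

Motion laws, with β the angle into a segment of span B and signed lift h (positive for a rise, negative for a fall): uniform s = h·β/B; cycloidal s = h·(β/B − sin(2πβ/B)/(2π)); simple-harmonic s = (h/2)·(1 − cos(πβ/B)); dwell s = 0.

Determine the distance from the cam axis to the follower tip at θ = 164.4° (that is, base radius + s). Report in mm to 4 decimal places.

seg 1 [0°–69.6°] cycloidal, h=14: full span → s += 14 → s = 14.0000
seg 2 [69.6°–98.3°] cycloidal, h=27: full span → s += 27 → s = 41.0000
seg 3 [98.3°–124.4°] simple-harmonic, h=-14: full span → s += -14 → s = 27.0000
seg 4 [124.4°–177.8°] simple-harmonic, h=-16: θ=164.4° here. β=40, B=53.4. -16/2·(1 − cos(π·0.7491)) = -13.6402 → s = 13.3598
radial distance = base radius + s = 37 + 13.3598 = 50.3598

50.3598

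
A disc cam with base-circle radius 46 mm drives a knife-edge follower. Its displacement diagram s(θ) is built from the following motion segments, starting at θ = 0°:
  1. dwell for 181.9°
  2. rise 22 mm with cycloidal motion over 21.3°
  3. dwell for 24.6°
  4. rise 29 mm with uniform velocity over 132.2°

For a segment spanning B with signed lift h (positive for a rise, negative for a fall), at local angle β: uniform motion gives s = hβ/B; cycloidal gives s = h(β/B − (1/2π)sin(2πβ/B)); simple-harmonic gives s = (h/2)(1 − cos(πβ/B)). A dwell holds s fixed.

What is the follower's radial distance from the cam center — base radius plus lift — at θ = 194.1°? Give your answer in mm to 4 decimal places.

seg 1 [0°–181.9°] dwell: s stays 0.0000
seg 2 [181.9°–203.2°] cycloidal, h=22: θ=194.1° here. β=12.2, B=21.3. 22·(0.5728 − sin(2π·0.5728)/(2π)) = 14.1467 → s = 14.1467
radial distance = base radius + s = 46 + 14.1467 = 60.1467

60.1467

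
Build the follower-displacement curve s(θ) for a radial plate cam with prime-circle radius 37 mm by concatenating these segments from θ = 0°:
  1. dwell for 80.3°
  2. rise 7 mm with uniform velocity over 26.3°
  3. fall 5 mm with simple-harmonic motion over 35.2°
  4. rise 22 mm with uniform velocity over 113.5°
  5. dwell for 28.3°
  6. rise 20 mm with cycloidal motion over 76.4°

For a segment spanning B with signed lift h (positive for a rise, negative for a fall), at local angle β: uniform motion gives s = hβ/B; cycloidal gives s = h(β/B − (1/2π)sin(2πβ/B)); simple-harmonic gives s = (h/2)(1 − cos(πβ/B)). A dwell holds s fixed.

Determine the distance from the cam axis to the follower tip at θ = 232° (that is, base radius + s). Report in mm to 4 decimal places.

seg 1 [0°–80.3°] dwell: s stays 0.0000
seg 2 [80.3°–106.6°] uniform, h=7: full span → s += 7 → s = 7.0000
seg 3 [106.6°–141.8°] simple-harmonic, h=-5: full span → s += -5 → s = 2.0000
seg 4 [141.8°–255.3°] uniform, h=22: θ=232° here. β=90.2, B=113.5. 22·90.2/113.5 = 17.4837 → s = 19.4837
radial distance = base radius + s = 37 + 19.4837 = 56.4837

56.4837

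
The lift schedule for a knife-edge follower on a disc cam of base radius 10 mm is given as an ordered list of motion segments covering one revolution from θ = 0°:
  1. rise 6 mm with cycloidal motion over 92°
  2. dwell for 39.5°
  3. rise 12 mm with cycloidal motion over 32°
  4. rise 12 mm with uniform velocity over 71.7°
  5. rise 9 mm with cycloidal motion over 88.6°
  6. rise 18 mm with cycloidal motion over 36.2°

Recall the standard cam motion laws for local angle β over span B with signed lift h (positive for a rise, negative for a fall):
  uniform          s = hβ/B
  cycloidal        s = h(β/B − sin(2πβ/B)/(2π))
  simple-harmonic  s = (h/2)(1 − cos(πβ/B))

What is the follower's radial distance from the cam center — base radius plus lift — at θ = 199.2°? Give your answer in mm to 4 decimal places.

seg 1 [0°–92°] cycloidal, h=6: full span → s += 6 → s = 6.0000
seg 2 [92°–131.5°] dwell: s stays 6.0000
seg 3 [131.5°–163.5°] cycloidal, h=12: full span → s += 12 → s = 18.0000
seg 4 [163.5°–235.2°] uniform, h=12: θ=199.2° here. β=35.7, B=71.7. 12·35.7/71.7 = 5.9749 → s = 23.9749
radial distance = base radius + s = 10 + 23.9749 = 33.9749

33.9749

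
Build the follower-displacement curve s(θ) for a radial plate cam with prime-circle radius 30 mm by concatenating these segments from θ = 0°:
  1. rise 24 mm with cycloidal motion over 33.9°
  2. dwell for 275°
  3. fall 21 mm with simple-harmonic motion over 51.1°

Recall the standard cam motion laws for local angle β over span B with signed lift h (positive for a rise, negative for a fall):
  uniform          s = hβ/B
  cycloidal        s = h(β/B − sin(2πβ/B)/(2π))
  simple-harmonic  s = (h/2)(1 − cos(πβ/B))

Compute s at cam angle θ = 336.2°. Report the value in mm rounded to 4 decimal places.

seg 1 [0°–33.9°] cycloidal, h=24: full span → s += 24 → s = 24.0000
seg 2 [33.9°–308.9°] dwell: s stays 24.0000
seg 3 [308.9°–360°] simple-harmonic, h=-21: θ=336.2° here. β=27.3, B=51.1. -21/2·(1 − cos(π·0.5342)) = -11.6275 → s = 12.3725

12.3725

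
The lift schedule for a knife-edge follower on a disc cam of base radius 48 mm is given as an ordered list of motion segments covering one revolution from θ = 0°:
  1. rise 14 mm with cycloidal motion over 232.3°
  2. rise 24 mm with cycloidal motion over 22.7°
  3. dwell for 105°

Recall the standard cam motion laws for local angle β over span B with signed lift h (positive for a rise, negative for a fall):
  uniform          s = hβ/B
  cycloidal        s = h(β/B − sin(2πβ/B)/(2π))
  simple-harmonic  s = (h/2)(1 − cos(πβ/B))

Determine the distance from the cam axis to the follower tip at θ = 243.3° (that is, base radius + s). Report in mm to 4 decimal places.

seg 1 [0°–232.3°] cycloidal, h=14: full span → s += 14 → s = 14.0000
seg 2 [232.3°–255°] cycloidal, h=24: θ=243.3° here. β=11, B=22.7. 24·(0.4846 − sin(2π·0.4846)/(2π)) = 11.2605 → s = 25.2605
radial distance = base radius + s = 48 + 25.2605 = 73.2605

73.2605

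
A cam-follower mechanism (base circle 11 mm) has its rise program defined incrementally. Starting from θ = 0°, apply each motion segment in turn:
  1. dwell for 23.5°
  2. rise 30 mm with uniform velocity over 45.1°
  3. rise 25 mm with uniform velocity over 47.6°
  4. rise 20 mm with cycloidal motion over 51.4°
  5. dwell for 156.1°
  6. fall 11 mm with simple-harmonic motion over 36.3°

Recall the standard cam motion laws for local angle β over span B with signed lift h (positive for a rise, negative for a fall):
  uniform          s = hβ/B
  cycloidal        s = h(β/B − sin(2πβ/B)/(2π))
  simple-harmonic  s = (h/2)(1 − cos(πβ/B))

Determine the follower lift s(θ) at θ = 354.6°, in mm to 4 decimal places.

seg 1 [0°–23.5°] dwell: s stays 0.0000
seg 2 [23.5°–68.6°] uniform, h=30: full span → s += 30 → s = 30.0000
seg 3 [68.6°–116.2°] uniform, h=25: full span → s += 25 → s = 55.0000
seg 4 [116.2°–167.6°] cycloidal, h=20: full span → s += 20 → s = 75.0000
seg 5 [167.6°–323.7°] dwell: s stays 75.0000
seg 6 [323.7°–360°] simple-harmonic, h=-11: θ=354.6° here. β=30.9, B=36.3. -11/2·(1 − cos(π·0.8512)) = -10.4102 → s = 64.5898

64.5898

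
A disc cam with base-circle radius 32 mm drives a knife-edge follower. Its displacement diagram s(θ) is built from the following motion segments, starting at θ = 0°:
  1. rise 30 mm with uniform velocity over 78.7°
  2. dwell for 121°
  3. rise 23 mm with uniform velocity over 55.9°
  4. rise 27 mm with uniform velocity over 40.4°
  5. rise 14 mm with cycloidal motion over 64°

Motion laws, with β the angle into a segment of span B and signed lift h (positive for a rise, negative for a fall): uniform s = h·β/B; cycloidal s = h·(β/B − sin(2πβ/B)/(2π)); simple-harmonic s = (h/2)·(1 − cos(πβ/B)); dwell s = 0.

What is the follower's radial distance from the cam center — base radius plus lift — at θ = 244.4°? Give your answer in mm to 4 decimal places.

seg 1 [0°–78.7°] uniform, h=30: full span → s += 30 → s = 30.0000
seg 2 [78.7°–199.7°] dwell: s stays 30.0000
seg 3 [199.7°–255.6°] uniform, h=23: θ=244.4° here. β=44.7, B=55.9. 23·44.7/55.9 = 18.3918 → s = 48.3918
radial distance = base radius + s = 32 + 48.3918 = 80.3918

80.3918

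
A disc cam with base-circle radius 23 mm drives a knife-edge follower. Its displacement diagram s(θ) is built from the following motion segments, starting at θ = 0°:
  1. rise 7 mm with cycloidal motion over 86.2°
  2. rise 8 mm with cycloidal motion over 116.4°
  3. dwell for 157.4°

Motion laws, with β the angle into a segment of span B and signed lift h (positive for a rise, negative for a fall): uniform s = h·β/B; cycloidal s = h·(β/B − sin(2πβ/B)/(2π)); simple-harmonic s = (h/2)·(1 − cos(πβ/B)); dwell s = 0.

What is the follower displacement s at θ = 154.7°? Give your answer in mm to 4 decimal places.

seg 1 [0°–86.2°] cycloidal, h=7: full span → s += 7 → s = 7.0000
seg 2 [86.2°–202.6°] cycloidal, h=8: θ=154.7° here. β=68.5, B=116.4. 8·(0.5885 − sin(2π·0.5885)/(2π)) = 5.3799 → s = 12.3799

12.3799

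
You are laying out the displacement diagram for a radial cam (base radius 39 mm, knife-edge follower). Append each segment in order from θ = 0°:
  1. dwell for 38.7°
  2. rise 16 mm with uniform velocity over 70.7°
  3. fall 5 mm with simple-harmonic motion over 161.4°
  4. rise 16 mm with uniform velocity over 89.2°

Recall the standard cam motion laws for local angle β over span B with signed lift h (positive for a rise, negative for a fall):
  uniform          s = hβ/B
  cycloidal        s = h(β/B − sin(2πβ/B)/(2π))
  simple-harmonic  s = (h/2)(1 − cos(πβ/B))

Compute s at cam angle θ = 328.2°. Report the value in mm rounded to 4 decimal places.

seg 1 [0°–38.7°] dwell: s stays 0.0000
seg 2 [38.7°–109.4°] uniform, h=16: full span → s += 16 → s = 16.0000
seg 3 [109.4°–270.8°] simple-harmonic, h=-5: full span → s += -5 → s = 11.0000
seg 4 [270.8°–360°] uniform, h=16: θ=328.2° here. β=57.4, B=89.2. 16·57.4/89.2 = 10.2960 → s = 21.2960

21.2960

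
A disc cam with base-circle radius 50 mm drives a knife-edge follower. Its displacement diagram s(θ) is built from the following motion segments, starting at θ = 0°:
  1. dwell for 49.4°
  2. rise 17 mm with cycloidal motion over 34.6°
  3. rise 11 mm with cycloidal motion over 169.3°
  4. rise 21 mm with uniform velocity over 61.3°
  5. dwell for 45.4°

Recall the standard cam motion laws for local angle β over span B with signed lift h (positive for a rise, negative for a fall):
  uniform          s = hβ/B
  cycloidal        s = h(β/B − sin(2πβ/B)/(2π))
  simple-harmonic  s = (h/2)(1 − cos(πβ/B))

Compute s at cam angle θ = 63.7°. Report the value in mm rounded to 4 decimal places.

seg 1 [0°–49.4°] dwell: s stays 0.0000
seg 2 [49.4°–84°] cycloidal, h=17: θ=63.7° here. β=14.3, B=34.6. 17·(0.4133 − sin(2π·0.4133)/(2π)) = 5.6239 → s = 5.6239

5.6239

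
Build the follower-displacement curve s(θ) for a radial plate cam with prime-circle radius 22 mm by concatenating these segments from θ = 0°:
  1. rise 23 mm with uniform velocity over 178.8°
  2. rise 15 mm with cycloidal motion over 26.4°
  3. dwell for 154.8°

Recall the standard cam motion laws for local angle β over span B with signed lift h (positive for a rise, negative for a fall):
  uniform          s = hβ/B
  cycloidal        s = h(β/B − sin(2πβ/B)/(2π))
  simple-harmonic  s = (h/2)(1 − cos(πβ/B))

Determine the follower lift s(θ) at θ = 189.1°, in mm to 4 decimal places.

seg 1 [0°–178.8°] uniform, h=23: full span → s += 23 → s = 23.0000
seg 2 [178.8°–205.2°] cycloidal, h=15: θ=189.1° here. β=10.3, B=26.4. 15·(0.3902 − sin(2π·0.3902)/(2π)) = 4.3323 → s = 27.3323

27.3323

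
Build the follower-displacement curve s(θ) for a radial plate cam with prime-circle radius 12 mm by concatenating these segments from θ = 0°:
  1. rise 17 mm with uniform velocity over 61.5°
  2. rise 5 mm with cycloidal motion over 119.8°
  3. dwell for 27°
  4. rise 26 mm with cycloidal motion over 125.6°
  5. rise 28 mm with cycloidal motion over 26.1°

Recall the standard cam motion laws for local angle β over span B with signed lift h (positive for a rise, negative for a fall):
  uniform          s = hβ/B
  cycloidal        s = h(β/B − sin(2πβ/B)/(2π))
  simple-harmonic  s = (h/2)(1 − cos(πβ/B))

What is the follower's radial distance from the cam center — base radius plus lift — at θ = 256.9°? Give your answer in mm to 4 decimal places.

seg 1 [0°–61.5°] uniform, h=17: full span → s += 17 → s = 17.0000
seg 2 [61.5°–181.3°] cycloidal, h=5: full span → s += 5 → s = 22.0000
seg 3 [181.3°–208.3°] dwell: s stays 22.0000
seg 4 [208.3°–333.9°] cycloidal, h=26: θ=256.9° here. β=48.6, B=125.6. 26·(0.3869 − sin(2π·0.3869)/(2π)) = 7.3621 → s = 29.3621
radial distance = base radius + s = 12 + 29.3621 = 41.3621

41.3621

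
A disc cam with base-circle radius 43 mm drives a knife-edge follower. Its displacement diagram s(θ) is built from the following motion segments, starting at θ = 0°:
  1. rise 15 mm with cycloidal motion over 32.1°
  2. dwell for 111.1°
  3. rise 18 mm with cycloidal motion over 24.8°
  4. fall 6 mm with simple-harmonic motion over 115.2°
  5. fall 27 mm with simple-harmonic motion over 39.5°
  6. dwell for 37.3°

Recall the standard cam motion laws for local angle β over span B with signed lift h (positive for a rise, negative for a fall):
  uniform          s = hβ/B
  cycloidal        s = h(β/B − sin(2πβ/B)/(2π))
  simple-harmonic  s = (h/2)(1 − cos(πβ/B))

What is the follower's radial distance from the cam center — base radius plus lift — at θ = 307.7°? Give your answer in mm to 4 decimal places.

seg 1 [0°–32.1°] cycloidal, h=15: full span → s += 15 → s = 15.0000
seg 2 [32.1°–143.2°] dwell: s stays 15.0000
seg 3 [143.2°–168°] cycloidal, h=18: full span → s += 18 → s = 33.0000
seg 4 [168°–283.2°] simple-harmonic, h=-6: full span → s += -6 → s = 27.0000
seg 5 [283.2°–322.7°] simple-harmonic, h=-27: θ=307.7° here. β=24.5, B=39.5. -27/2·(1 − cos(π·0.6203)) = -18.4797 → s = 8.5203
radial distance = base radius + s = 43 + 8.5203 = 51.5203

51.5203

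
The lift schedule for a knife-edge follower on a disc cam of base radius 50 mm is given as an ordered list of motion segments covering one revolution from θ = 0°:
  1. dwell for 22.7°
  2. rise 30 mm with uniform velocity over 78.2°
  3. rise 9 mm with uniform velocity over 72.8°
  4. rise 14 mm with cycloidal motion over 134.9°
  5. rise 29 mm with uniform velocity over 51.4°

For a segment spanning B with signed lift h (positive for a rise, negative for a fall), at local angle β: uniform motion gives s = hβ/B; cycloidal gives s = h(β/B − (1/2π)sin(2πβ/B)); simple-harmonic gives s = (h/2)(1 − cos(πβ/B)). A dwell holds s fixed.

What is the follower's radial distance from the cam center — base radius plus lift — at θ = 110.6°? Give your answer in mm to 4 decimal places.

seg 1 [0°–22.7°] dwell: s stays 0.0000
seg 2 [22.7°–100.9°] uniform, h=30: full span → s += 30 → s = 30.0000
seg 3 [100.9°–173.7°] uniform, h=9: θ=110.6° here. β=9.7, B=72.8. 9·9.7/72.8 = 1.1992 → s = 31.1992
radial distance = base radius + s = 50 + 31.1992 = 81.1992

81.1992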